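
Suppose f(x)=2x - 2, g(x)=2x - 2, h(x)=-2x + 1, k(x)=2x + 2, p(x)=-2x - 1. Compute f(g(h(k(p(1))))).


30


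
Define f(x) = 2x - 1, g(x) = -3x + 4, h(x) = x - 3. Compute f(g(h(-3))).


h(-3) = -6
g(-6) = 22
f(22) = 43

43


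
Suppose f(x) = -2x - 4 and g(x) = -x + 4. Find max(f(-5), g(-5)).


f(-5) = 6
g(-5) = 9
max = 9

9


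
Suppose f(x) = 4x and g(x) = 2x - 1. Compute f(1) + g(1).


5


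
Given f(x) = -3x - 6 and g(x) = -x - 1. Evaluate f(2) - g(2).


f(2) = -12
g(2) = -3
Difference = -9

-9


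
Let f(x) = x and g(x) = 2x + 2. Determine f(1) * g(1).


f(1) = 1
g(1) = 4
Product = 4

4


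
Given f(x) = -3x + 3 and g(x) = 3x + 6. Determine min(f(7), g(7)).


f(7) = -18
g(7) = 27
min = -18

-18


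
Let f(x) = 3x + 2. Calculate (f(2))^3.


f(2) = 8
(8)^3 = 512

512


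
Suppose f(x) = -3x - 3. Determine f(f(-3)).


-21


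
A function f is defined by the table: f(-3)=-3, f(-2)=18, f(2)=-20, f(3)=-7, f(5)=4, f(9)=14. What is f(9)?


Reading from the table at x = 9

14


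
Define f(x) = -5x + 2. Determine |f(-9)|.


f(-9) = 47
|47| = 47

47


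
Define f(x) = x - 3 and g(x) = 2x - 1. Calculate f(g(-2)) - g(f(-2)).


3


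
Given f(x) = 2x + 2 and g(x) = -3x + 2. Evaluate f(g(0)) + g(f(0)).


f(g(0)) = 6
g(f(0)) = -4
Sum = 2

2


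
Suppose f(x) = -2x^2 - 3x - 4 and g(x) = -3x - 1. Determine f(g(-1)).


g(-1) = 2
f(2) = (-2)*(2)^2 - 3*(2) - 4 = -18

-18


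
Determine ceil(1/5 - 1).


1/5 = 0.2
0.2 - 1 = -0.8
ceil(-0.8) = 0

0


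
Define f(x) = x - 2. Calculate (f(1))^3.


f(1) = -1
(-1)^3 = -1

-1


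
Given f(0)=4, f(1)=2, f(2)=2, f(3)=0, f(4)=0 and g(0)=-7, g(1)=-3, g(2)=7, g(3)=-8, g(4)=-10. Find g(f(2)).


f(2) = 2
g(2) = 7

7


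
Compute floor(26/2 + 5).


26/2 = 13
13 + 5 = 18
floor(18) = 18

18


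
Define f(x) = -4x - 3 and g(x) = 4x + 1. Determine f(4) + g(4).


f(4) = -19
g(4) = 17
Sum = -2

-2


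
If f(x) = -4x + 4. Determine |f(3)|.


f(3) = -8
|-8| = 8

8


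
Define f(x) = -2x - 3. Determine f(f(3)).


f(3) = -9
f(-9) = 15

15


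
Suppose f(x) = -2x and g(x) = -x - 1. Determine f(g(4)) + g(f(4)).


f(g(4)) = 10
g(f(4)) = 7
Sum = 17

17


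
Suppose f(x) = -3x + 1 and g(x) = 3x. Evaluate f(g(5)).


g(5) = 15
f(15) = -44

-44


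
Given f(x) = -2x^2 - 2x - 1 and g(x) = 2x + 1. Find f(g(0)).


g(0) = 1
f(1) = (-2)*(1)^2 - 2*(1) - 1 = -5

-5


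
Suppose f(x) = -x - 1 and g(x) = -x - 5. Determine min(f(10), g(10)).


f(10) = -11
g(10) = -15
min = -15

-15


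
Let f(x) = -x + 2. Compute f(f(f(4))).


-2


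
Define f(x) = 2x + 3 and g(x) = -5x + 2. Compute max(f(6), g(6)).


f(6) = 15
g(6) = -28
max = 15

15


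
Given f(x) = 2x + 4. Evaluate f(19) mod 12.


6


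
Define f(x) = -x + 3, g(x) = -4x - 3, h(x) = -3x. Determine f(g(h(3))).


h(3) = -9
g(-9) = 33
f(33) = -30

-30


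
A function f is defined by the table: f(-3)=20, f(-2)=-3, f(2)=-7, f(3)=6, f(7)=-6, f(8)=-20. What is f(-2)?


Reading from the table at x = -2

-3


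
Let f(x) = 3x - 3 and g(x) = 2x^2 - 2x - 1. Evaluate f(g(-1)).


g(-1) = 3
f(3) = 6

6


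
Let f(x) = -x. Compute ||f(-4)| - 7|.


f(-4) = 4
|4| = 4
|4 - 7| = 3

3


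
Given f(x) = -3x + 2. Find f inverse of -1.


Solve -3x + 2 = -1
x = (-1 - 2) / (-3) = 1

1


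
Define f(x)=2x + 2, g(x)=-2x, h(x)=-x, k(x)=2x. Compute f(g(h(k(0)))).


k(0) = 0
h(0) = 0
g(0) = 0
f(0) = 2

2


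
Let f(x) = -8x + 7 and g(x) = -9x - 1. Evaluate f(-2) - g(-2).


f(-2) = 23
g(-2) = 17
Difference = 6

6


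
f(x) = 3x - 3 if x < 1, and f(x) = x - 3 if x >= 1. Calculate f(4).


4 satisfies x >= 1
f(4) = 1

1


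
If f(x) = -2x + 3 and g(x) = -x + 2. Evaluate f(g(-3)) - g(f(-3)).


f(g(-3)) = -7
g(f(-3)) = -7
Difference = 0

0


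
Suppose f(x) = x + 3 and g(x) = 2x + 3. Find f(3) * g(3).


f(3) = 6
g(3) = 9
Product = 54

54


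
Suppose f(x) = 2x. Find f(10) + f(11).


f(10) = 20
f(11) = 22
Sum = 42

42


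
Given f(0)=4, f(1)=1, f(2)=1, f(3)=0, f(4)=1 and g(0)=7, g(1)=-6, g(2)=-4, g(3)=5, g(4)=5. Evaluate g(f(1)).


f(1) = 1
g(1) = -6

-6


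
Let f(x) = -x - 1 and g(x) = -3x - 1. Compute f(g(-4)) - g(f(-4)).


-2


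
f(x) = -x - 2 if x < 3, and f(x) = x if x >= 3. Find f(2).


2 satisfies x < 3
f(2) = -4

-4


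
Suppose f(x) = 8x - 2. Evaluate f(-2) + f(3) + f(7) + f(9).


f(-2) = -18
f(3) = 22
f(7) = 54
f(9) = 70
Sum = 128

128


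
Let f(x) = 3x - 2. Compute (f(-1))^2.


f(-1) = -5
(-5)^2 = 25

25


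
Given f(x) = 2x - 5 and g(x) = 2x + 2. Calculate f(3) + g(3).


f(3) = 1
g(3) = 8
Sum = 9

9


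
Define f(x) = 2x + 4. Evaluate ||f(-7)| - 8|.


f(-7) = -10
|-10| = 10
|10 - 8| = 2

2


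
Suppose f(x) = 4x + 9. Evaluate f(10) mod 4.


f(10) = 49
49 mod 4 = 1

1


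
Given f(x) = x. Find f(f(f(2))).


2


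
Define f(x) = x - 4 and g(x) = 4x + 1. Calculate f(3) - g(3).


f(3) = -1
g(3) = 13
Difference = -14

-14


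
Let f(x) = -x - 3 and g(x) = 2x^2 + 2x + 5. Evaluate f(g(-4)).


g(-4) = 29
f(29) = -32

-32


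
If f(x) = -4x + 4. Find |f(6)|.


20


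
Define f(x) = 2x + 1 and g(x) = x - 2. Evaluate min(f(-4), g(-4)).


f(-4) = -7
g(-4) = -6
min = -7

-7


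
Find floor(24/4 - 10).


24/4 = 6
6 - 10 = -4
floor(-4) = -4

-4


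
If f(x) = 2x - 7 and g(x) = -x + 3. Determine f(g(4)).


g(4) = -1
f(-1) = -9

-9


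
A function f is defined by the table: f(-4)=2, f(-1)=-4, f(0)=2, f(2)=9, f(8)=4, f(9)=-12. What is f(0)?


Reading from the table at x = 0

2


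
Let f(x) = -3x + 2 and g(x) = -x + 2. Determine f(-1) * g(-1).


f(-1) = 5
g(-1) = 3
Product = 15

15


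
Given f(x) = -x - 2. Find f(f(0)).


0


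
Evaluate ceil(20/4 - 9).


20/4 = 5
5 - 9 = -4
ceil(-4) = -4

-4


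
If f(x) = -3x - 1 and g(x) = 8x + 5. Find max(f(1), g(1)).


f(1) = -4
g(1) = 13
max = 13

13


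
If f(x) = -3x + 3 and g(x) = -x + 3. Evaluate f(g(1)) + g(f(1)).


f(g(1)) = -3
g(f(1)) = 3
Sum = 0

0


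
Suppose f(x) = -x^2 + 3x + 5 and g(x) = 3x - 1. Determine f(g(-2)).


g(-2) = -7
f(-7) = (-1)*(-7)^2 + 3*(-7) + 5 = -65

-65


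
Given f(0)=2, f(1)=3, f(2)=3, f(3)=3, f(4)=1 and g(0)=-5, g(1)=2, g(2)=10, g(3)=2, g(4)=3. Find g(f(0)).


f(0) = 2
g(2) = 10

10


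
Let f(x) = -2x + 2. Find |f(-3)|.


f(-3) = 8
|8| = 8

8


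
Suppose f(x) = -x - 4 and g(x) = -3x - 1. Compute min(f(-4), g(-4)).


f(-4) = 0
g(-4) = 11
min = 0

0


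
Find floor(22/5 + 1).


22/5 = 4.4
4.4 + 1 = 5.4
floor(5.4) = 5

5


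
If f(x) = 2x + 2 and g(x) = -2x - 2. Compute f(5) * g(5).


f(5) = 12
g(5) = -12
Product = -144

-144


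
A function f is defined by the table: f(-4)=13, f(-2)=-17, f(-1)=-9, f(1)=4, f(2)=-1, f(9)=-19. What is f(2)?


Reading from the table at x = 2

-1


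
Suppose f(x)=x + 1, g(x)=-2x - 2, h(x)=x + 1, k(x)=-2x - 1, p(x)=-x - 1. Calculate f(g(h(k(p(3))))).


p(3) = -4
k(-4) = 7
h(7) = 8
g(8) = -18
f(-18) = -17

-17


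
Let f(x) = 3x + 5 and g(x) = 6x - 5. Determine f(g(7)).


g(7) = 37
f(37) = 116

116


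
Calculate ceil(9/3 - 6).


9/3 = 3
3 - 6 = -3
ceil(-3) = -3

-3


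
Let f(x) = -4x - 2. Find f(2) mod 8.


f(2) = -10
-10 mod 8 = 6

6


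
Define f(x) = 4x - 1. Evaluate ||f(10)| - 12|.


f(10) = 39
|39| = 39
|39 - 12| = 27

27


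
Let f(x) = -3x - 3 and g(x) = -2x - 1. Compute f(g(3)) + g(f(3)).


f(g(3)) = 18
g(f(3)) = 23
Sum = 41

41


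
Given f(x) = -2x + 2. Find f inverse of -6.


Solve -2x + 2 = -6
x = (-6 - 2) / (-2) = 4

4


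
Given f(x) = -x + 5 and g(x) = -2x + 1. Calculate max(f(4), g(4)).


f(4) = 1
g(4) = -7
max = 1

1


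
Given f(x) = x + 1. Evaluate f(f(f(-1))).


f(-1) = 0
f(0) = 1
f(1) = 2

2


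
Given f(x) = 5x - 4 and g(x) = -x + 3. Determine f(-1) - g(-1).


f(-1) = -9
g(-1) = 4
Difference = -13

-13


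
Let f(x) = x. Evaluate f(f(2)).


f(2) = 2
f(2) = 2

2


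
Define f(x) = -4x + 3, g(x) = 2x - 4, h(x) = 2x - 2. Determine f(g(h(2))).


h(2) = 2
g(2) = 0
f(0) = 3

3


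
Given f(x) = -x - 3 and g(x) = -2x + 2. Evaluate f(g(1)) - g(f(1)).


f(g(1)) = -3
g(f(1)) = 10
Difference = -13

-13


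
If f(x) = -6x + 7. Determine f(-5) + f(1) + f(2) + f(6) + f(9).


f(-5) = 37
f(1) = 1
f(2) = -5
f(6) = -29
f(9) = -47
Sum = -43

-43


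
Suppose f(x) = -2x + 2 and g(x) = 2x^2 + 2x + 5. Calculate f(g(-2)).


g(-2) = 9
f(9) = -16

-16


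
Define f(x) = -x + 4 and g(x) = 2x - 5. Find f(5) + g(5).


4


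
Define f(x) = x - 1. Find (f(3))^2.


f(3) = 2
(2)^2 = 4

4


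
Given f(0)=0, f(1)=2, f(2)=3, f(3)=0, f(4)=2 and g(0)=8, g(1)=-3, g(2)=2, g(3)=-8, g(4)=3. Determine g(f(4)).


f(4) = 2
g(2) = 2

2


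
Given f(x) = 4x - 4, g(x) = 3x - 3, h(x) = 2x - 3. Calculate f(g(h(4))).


h(4) = 5
g(5) = 12
f(12) = 44

44


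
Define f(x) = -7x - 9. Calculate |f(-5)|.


f(-5) = 26
|26| = 26

26


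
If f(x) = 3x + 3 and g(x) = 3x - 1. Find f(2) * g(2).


f(2) = 9
g(2) = 5
Product = 45

45


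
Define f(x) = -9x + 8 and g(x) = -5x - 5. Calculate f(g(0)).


g(0) = -5
f(-5) = 53

53


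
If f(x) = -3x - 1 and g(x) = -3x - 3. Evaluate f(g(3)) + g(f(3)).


62


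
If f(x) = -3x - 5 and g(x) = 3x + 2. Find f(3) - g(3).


f(3) = -14
g(3) = 11
Difference = -25

-25


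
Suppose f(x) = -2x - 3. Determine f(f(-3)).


f(-3) = 3
f(3) = -9

-9


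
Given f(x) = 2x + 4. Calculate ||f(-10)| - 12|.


f(-10) = -16
|-16| = 16
|16 - 12| = 4

4


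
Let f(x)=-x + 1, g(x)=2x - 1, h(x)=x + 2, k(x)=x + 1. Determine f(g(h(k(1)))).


k(1) = 2
h(2) = 4
g(4) = 7
f(7) = -6

-6


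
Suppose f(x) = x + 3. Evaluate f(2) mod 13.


f(2) = 5
5 mod 13 = 5

5


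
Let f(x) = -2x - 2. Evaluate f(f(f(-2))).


f(-2) = 2
f(2) = -6
f(-6) = 10

10


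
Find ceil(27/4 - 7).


27/4 = 6.75
6.75 - 7 = -0.25
ceil(-0.25) = 0

0


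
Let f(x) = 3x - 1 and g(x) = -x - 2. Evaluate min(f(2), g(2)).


f(2) = 5
g(2) = -4
min = -4

-4


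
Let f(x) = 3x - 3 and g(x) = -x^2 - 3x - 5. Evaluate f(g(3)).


g(3) = -23
f(-23) = -72

-72


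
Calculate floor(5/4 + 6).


5/4 = 1.25
1.25 + 6 = 7.25
floor(7.25) = 7

7


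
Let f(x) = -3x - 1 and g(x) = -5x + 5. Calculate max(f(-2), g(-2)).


f(-2) = 5
g(-2) = 15
max = 15

15


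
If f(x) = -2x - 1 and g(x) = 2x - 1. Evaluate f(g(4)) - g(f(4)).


f(g(4)) = -15
g(f(4)) = -19
Difference = 4

4


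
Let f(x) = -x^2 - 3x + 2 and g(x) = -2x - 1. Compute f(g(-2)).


g(-2) = 3
f(3) = (-1)*(3)^2 - 3*(3) + 2 = -16

-16


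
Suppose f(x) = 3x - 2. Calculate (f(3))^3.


f(3) = 7
(7)^3 = 343

343


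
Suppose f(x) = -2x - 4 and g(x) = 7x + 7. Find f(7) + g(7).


f(7) = -18
g(7) = 56
Sum = 38

38


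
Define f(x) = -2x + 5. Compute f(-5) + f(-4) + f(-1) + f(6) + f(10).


f(-5) = 15
f(-4) = 13
f(-1) = 7
f(6) = -7
f(10) = -15
Sum = 13

13


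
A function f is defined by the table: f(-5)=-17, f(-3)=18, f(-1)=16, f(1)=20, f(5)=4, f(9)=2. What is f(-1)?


16


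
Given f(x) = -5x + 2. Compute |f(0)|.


f(0) = 2
|2| = 2

2


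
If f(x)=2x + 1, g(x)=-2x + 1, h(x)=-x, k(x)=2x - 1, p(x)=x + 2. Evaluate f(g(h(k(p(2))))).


31


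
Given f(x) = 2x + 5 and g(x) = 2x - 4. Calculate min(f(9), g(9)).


f(9) = 23
g(9) = 14
min = 14

14


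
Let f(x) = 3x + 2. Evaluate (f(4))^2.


f(4) = 14
(14)^2 = 196

196


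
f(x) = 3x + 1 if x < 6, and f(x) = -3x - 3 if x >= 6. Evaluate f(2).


2 satisfies x < 6
f(2) = 7

7


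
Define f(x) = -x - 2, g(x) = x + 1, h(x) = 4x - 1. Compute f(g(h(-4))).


h(-4) = -17
g(-17) = -16
f(-16) = 14

14


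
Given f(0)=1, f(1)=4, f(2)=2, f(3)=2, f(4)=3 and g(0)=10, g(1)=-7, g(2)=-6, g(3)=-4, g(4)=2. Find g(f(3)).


f(3) = 2
g(2) = -6

-6


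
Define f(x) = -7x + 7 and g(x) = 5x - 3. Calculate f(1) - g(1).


f(1) = 0
g(1) = 2
Difference = -2

-2


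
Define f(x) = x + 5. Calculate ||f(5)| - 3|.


f(5) = 10
|10| = 10
|10 - 3| = 7

7


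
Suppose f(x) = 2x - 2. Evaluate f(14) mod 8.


f(14) = 26
26 mod 8 = 2

2


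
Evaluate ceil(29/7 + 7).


29/7 = 4.1429
4.1429 + 7 = 11.1429
ceil(11.1429) = 12

12


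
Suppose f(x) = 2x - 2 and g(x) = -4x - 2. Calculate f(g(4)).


-38


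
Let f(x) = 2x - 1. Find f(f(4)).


f(4) = 7
f(7) = 13

13


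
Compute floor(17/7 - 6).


17/7 = 2.4286
2.4286 - 6 = -3.5714
floor(-3.5714) = -4

-4


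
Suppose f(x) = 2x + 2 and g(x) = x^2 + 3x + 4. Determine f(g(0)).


10


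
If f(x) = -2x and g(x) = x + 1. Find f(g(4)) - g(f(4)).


f(g(4)) = -10
g(f(4)) = -7
Difference = -3

-3


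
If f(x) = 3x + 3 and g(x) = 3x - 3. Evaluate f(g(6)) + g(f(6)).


f(g(6)) = 48
g(f(6)) = 60
Sum = 108

108


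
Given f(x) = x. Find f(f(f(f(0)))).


0


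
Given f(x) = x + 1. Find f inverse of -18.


-19


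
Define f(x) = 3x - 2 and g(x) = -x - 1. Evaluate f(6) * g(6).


f(6) = 16
g(6) = -7
Product = -112

-112


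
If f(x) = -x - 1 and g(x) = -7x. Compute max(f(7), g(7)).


f(7) = -8
g(7) = -49
max = -8

-8


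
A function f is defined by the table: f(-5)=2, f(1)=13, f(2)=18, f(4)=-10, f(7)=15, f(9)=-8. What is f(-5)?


Reading from the table at x = -5

2


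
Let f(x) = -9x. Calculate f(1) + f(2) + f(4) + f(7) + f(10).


-216


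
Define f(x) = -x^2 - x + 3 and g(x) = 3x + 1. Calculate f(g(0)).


g(0) = 1
f(1) = (-1)*(1)^2 - 1*(1) + 3 = 1

1


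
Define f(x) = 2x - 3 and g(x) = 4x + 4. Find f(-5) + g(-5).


f(-5) = -13
g(-5) = -16
Sum = -29

-29


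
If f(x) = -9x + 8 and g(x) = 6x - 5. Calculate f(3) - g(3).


f(3) = -19
g(3) = 13
Difference = -32

-32


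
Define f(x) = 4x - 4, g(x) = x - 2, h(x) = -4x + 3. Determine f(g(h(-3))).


h(-3) = 15
g(15) = 13
f(13) = 48

48


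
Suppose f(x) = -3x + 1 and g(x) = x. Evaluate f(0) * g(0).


f(0) = 1
g(0) = 0
Product = 0

0


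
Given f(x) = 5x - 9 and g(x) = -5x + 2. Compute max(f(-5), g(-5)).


27


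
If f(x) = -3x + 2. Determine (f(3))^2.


f(3) = -7
(-7)^2 = 49

49


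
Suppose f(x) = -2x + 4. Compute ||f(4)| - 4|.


f(4) = -4
|-4| = 4
|4 - 4| = 0

0


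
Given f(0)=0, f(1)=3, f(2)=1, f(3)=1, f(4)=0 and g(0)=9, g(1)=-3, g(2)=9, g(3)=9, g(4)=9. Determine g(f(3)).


f(3) = 1
g(1) = -3

-3


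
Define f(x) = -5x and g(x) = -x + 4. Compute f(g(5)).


g(5) = -1
f(-1) = 5

5


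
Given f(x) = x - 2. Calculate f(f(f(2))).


f(2) = 0
f(0) = -2
f(-2) = -4

-4


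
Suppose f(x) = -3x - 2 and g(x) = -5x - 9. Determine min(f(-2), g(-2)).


f(-2) = 4
g(-2) = 1
min = 1

1


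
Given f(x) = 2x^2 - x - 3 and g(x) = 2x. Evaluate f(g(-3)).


g(-3) = -6
f(-6) = 2*(-6)^2 - 1*(-6) - 3 = 75

75


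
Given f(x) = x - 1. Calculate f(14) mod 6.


f(14) = 13
13 mod 6 = 1

1


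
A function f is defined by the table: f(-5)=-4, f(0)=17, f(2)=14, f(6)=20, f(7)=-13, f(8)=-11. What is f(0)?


Reading from the table at x = 0

17


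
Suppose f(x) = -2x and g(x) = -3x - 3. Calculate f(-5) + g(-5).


f(-5) = 10
g(-5) = 12
Sum = 22

22


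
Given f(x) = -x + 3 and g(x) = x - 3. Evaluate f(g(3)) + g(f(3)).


f(g(3)) = 3
g(f(3)) = -3
Sum = 0

0


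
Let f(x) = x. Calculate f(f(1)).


f(1) = 1
f(1) = 1

1


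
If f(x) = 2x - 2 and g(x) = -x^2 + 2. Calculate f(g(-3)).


g(-3) = -7
f(-7) = -16

-16


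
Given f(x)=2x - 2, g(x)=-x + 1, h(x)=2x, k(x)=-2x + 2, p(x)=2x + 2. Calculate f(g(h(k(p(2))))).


p(2) = 6
k(6) = -10
h(-10) = -20
g(-20) = 21
f(21) = 40

40


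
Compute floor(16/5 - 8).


-5


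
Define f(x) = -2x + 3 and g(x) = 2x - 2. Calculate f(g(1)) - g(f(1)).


f(g(1)) = 3
g(f(1)) = 0
Difference = 3

3


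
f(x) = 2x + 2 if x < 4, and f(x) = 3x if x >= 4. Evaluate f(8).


8 satisfies x >= 4
f(8) = 24

24


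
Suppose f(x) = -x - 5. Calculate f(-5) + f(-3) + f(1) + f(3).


-16


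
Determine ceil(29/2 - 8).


29/2 = 14.5
14.5 - 8 = 6.5
ceil(6.5) = 7

7


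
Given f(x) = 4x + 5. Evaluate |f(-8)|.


f(-8) = -27
|-27| = 27

27


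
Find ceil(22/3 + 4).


12


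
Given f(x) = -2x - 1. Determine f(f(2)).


9


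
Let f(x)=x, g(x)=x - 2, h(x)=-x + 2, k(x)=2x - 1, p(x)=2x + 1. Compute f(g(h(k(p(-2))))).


p(-2) = -3
k(-3) = -7
h(-7) = 9
g(9) = 7
f(7) = 7

7


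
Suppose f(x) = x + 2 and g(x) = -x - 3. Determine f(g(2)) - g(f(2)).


f(g(2)) = -3
g(f(2)) = -7
Difference = 4

4


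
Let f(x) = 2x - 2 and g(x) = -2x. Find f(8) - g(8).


f(8) = 14
g(8) = -16
Difference = 30

30


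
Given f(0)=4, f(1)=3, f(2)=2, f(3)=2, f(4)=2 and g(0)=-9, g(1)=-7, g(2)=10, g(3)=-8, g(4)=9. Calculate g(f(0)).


f(0) = 4
g(4) = 9

9


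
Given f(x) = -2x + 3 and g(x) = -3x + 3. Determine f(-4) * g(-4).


f(-4) = 11
g(-4) = 15
Product = 165

165


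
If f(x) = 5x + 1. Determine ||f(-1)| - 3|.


f(-1) = -4
|-4| = 4
|4 - 3| = 1

1


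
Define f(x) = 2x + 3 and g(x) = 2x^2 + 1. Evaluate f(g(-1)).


9


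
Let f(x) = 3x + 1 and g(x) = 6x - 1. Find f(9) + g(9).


f(9) = 28
g(9) = 53
Sum = 81

81


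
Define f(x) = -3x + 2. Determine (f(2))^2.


f(2) = -4
(-4)^2 = 16

16


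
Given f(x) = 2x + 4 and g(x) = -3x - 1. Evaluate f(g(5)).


g(5) = -16
f(-16) = -28

-28


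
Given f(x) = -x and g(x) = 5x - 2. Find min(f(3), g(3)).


f(3) = -3
g(3) = 13
min = -3

-3


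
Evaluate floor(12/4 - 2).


12/4 = 3
3 - 2 = 1
floor(1) = 1

1


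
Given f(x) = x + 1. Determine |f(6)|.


7


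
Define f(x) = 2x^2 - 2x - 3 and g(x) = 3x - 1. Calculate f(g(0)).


g(0) = -1
f(-1) = 2*(-1)^2 - 2*(-1) - 3 = 1

1


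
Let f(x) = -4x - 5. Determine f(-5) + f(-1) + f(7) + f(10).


f(-5) = 15
f(-1) = -1
f(7) = -33
f(10) = -45
Sum = -64

-64


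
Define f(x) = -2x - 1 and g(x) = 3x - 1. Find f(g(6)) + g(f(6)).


f(g(6)) = -35
g(f(6)) = -40
Sum = -75

-75


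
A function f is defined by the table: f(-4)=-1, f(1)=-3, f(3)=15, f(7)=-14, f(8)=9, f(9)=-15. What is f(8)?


9


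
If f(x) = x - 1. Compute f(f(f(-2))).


f(-2) = -3
f(-3) = -4
f(-4) = -5

-5


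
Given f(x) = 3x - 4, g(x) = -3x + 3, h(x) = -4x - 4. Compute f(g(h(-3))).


h(-3) = 8
g(8) = -21
f(-21) = -67

-67


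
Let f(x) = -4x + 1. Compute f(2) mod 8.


f(2) = -7
-7 mod 8 = 1

1


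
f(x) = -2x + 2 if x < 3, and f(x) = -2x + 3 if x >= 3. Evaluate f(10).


-17


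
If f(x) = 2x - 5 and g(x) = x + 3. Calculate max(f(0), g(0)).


f(0) = -5
g(0) = 3
max = 3

3


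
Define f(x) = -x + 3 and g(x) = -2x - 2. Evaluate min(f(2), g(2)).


f(2) = 1
g(2) = -6
min = -6

-6


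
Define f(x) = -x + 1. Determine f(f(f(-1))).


f(-1) = 2
f(2) = -1
f(-1) = 2

2


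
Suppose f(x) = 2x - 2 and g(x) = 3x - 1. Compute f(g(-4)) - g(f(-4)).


f(g(-4)) = -28
g(f(-4)) = -31
Difference = 3

3


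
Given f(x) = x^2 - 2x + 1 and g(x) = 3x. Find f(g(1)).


g(1) = 3
f(3) = 1*(3)^2 - 2*(3) + 1 = 4

4


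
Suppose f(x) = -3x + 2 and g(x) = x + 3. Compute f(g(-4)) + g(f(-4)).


f(g(-4)) = 5
g(f(-4)) = 17
Sum = 22

22


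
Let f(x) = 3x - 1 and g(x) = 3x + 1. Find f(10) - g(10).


f(10) = 29
g(10) = 31
Difference = -2

-2


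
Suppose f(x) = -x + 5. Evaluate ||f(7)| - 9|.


f(7) = -2
|-2| = 2
|2 - 9| = 7

7


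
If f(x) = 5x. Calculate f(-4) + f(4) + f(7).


f(-4) = -20
f(4) = 20
f(7) = 35
Sum = 35

35


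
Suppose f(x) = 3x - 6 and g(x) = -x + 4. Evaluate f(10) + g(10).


f(10) = 24
g(10) = -6
Sum = 18

18


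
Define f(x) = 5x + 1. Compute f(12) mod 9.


7


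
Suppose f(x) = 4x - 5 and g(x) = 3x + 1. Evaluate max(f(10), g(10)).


f(10) = 35
g(10) = 31
max = 35

35


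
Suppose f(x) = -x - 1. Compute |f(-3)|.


f(-3) = 2
|2| = 2

2


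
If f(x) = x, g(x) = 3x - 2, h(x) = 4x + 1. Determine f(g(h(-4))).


-47


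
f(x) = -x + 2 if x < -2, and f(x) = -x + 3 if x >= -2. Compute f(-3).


-3 satisfies x < -2
f(-3) = 5

5


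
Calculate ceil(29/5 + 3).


29/5 = 5.8
5.8 + 3 = 8.8
ceil(8.8) = 9

9


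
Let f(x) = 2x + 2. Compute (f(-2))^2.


f(-2) = -2
(-2)^2 = 4

4


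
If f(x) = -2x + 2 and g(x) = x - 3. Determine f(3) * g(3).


f(3) = -4
g(3) = 0
Product = 0

0


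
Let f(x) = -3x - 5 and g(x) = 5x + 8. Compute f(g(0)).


g(0) = 8
f(8) = -29

-29


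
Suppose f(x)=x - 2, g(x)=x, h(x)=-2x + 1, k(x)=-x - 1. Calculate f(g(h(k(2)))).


k(2) = -3
h(-3) = 7
g(7) = 7
f(7) = 5

5


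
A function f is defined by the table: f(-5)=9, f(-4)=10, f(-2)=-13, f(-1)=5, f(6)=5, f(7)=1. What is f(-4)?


Reading from the table at x = -4

10


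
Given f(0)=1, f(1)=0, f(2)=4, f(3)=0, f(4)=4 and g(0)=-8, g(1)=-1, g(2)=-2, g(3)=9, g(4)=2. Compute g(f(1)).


f(1) = 0
g(0) = -8

-8


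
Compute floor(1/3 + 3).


1/3 = 0.3333
0.3333 + 3 = 3.3333
floor(3.3333) = 3

3


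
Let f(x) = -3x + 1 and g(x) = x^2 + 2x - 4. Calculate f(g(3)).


g(3) = 11
f(11) = -32

-32


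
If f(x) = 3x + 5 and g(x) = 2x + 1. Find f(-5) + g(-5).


f(-5) = -10
g(-5) = -9
Sum = -19

-19


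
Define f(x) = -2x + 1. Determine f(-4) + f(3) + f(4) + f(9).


f(-4) = 9
f(3) = -5
f(4) = -7
f(9) = -17
Sum = -20

-20


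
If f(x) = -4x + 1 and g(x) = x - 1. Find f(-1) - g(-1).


f(-1) = 5
g(-1) = -2
Difference = 7

7


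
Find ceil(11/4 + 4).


11/4 = 2.75
2.75 + 4 = 6.75
ceil(6.75) = 7

7


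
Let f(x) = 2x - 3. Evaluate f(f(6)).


f(6) = 9
f(9) = 15

15


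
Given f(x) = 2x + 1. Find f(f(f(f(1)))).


f(1) = 3
f(3) = 7
f(7) = 15
f(15) = 31

31


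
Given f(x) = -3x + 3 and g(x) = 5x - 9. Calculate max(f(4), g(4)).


f(4) = -9
g(4) = 11
max = 11

11


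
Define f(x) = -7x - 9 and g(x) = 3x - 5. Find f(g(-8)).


g(-8) = -29
f(-29) = 194

194


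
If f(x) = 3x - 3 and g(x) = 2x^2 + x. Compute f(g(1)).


g(1) = 3
f(3) = 6

6


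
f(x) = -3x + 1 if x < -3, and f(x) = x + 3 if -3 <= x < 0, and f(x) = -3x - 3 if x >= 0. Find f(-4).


-4 satisfies x < -3
f(-4) = 13

13


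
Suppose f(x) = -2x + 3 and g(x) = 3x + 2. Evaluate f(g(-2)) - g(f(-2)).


f(g(-2)) = 11
g(f(-2)) = 23
Difference = -12

-12


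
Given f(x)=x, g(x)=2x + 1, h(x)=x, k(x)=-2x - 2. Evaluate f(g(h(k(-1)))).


k(-1) = 0
h(0) = 0
g(0) = 1
f(1) = 1

1


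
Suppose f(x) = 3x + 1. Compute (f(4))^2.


f(4) = 13
(13)^2 = 169

169


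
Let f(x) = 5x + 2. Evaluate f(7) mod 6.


1


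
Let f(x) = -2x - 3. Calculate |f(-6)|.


f(-6) = 9
|9| = 9

9


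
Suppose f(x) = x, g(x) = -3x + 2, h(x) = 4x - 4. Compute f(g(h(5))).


h(5) = 16
g(16) = -46
f(-46) = -46

-46


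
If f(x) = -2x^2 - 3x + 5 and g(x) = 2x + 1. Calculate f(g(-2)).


g(-2) = -3
f(-3) = (-2)*(-3)^2 - 3*(-3) + 5 = -4

-4


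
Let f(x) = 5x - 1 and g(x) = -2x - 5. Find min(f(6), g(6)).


f(6) = 29
g(6) = -17
min = -17

-17


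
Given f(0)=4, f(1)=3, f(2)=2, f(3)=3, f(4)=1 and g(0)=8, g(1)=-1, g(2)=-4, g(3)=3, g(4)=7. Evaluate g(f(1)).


f(1) = 3
g(3) = 3

3


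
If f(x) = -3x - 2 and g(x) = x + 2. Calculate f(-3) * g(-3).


f(-3) = 7
g(-3) = -1
Product = -7

-7


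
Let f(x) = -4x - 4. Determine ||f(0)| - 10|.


f(0) = -4
|-4| = 4
|4 - 10| = 6

6


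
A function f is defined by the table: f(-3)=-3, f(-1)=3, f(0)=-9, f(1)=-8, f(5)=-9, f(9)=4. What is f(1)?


Reading from the table at x = 1

-8


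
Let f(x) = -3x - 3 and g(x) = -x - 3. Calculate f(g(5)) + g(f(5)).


f(g(5)) = 21
g(f(5)) = 15
Sum = 36

36


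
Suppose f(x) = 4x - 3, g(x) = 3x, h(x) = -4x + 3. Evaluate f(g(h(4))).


-159


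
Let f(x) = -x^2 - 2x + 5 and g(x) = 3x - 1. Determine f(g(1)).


g(1) = 2
f(2) = (-1)*(2)^2 - 2*(2) + 5 = -3

-3


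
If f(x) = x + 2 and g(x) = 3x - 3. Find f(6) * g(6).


f(6) = 8
g(6) = 15
Product = 120

120


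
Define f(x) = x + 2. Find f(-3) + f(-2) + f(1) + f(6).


10


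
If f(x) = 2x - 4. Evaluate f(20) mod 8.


f(20) = 36
36 mod 8 = 4

4


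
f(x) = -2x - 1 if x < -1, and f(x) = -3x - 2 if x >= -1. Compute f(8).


8 satisfies x >= -1
f(8) = -26

-26


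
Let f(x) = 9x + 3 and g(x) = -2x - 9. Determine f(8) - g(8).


f(8) = 75
g(8) = -25
Difference = 100

100


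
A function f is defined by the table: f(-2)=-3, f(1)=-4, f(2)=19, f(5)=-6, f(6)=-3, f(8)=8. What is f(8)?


Reading from the table at x = 8

8


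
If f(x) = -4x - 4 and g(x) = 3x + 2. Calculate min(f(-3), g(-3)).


f(-3) = 8
g(-3) = -7
min = -7

-7


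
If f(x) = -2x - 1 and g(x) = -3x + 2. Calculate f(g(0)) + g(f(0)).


f(g(0)) = -5
g(f(0)) = 5
Sum = 0

0


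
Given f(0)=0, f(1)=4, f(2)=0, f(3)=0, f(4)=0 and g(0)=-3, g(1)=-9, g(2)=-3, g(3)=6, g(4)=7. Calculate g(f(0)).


f(0) = 0
g(0) = -3

-3


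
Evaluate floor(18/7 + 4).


6


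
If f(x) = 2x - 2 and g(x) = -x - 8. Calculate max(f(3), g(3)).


f(3) = 4
g(3) = -11
max = 4

4


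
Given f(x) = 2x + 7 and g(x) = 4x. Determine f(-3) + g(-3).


f(-3) = 1
g(-3) = -12
Sum = -11

-11


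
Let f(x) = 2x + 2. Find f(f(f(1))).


f(1) = 4
f(4) = 10
f(10) = 22

22


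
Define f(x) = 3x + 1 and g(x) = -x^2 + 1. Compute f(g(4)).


g(4) = -15
f(-15) = -44

-44


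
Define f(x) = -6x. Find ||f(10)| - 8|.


f(10) = -60
|-60| = 60
|60 - 8| = 52

52


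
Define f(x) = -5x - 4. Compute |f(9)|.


f(9) = -49
|-49| = 49

49


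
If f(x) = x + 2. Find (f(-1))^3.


f(-1) = 1
(1)^3 = 1

1


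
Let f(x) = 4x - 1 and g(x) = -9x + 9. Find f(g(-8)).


g(-8) = 81
f(81) = 323

323


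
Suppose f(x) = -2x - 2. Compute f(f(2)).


10


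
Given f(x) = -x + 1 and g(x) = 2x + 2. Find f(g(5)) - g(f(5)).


-5


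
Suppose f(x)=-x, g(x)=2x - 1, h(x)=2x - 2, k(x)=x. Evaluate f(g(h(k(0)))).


k(0) = 0
h(0) = -2
g(-2) = -5
f(-5) = 5

5


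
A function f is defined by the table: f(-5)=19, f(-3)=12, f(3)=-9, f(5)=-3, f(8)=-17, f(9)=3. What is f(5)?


Reading from the table at x = 5

-3


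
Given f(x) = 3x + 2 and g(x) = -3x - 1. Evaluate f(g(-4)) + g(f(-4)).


f(g(-4)) = 35
g(f(-4)) = 29
Sum = 64

64


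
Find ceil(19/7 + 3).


19/7 = 2.7143
2.7143 + 3 = 5.7143
ceil(5.7143) = 6

6


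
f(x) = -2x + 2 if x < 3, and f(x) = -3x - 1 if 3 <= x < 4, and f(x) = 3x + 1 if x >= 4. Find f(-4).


-4 satisfies x < 3
f(-4) = 10

10


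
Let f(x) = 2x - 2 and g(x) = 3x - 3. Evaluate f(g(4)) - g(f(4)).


f(g(4)) = 16
g(f(4)) = 15
Difference = 1

1


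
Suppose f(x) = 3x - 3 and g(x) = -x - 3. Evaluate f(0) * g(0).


f(0) = -3
g(0) = -3
Product = 9

9


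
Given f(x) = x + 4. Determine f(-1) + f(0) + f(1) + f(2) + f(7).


f(-1) = 3
f(0) = 4
f(1) = 5
f(2) = 6
f(7) = 11
Sum = 29

29


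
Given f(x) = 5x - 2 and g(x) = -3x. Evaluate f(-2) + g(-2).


f(-2) = -12
g(-2) = 6
Sum = -6

-6


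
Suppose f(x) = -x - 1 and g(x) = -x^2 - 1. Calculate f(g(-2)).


g(-2) = -5
f(-5) = 4

4


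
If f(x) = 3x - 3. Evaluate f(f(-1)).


-21


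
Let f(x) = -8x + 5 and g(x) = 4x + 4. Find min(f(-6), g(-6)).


f(-6) = 53
g(-6) = -20
min = -20

-20


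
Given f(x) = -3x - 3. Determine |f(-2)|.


f(-2) = 3
|3| = 3

3


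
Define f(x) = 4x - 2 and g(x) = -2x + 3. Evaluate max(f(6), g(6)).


f(6) = 22
g(6) = -9
max = 22

22


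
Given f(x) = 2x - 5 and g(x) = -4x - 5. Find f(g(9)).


-87


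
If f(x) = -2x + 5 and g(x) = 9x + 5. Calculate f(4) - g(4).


f(4) = -3
g(4) = 41
Difference = -44

-44


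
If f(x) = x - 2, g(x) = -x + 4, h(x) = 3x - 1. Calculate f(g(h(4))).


-9


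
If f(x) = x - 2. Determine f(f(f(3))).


f(3) = 1
f(1) = -1
f(-1) = -3

-3


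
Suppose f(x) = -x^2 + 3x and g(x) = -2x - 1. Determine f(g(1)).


g(1) = -3
f(-3) = (-1)*(-3)^2 + 3*(-3) = -18

-18


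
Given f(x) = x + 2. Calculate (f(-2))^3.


f(-2) = 0
(0)^3 = 0

0


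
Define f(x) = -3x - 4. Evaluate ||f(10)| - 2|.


32


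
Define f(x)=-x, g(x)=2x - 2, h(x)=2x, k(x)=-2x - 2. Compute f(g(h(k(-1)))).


k(-1) = 0
h(0) = 0
g(0) = -2
f(-2) = 2

2


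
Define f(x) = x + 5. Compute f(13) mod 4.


f(13) = 18
18 mod 4 = 2

2


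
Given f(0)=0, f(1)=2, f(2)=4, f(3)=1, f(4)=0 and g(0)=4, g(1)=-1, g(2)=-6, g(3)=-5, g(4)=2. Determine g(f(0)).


f(0) = 0
g(0) = 4

4


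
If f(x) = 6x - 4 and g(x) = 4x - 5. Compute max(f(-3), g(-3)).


-17


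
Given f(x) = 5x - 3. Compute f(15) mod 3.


f(15) = 72
72 mod 3 = 0

0


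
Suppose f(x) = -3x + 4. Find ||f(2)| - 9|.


f(2) = -2
|-2| = 2
|2 - 9| = 7

7


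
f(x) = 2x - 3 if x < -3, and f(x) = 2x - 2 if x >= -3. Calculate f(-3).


-3 satisfies x >= -3
f(-3) = -8

-8


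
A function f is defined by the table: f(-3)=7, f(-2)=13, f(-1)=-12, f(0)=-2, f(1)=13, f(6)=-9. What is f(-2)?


Reading from the table at x = -2

13


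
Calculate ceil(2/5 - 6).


2/5 = 0.4
0.4 - 6 = -5.6
ceil(-5.6) = -5

-5


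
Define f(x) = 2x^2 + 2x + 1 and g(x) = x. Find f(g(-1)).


g(-1) = -1
f(-1) = 2*(-1)^2 + 2*(-1) + 1 = 1

1


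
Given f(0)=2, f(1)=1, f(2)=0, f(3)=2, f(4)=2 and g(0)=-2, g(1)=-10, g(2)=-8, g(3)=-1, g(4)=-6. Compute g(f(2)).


f(2) = 0
g(0) = -2

-2


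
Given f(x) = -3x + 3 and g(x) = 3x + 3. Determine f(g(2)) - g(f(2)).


f(g(2)) = -24
g(f(2)) = -6
Difference = -18

-18


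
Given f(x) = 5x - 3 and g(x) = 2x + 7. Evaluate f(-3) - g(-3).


f(-3) = -18
g(-3) = 1
Difference = -19

-19


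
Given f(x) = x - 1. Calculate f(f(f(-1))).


f(-1) = -2
f(-2) = -3
f(-3) = -4

-4


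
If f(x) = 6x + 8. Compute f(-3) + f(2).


10


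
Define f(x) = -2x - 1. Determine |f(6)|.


13


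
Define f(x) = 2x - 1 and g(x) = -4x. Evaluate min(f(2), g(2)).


-8


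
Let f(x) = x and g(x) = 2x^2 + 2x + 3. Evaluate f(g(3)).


g(3) = 27
f(27) = 27

27


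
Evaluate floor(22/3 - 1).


22/3 = 7.3333
7.3333 - 1 = 6.3333
floor(6.3333) = 6

6


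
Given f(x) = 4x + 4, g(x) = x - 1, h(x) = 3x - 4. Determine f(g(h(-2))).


h(-2) = -10
g(-10) = -11
f(-11) = -40

-40


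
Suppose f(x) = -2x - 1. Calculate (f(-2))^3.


27


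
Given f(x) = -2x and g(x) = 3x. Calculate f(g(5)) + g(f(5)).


-60


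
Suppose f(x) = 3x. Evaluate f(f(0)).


f(0) = 0
f(0) = 0

0


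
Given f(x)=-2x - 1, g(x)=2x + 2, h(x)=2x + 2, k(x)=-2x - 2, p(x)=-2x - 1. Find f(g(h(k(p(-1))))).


p(-1) = 1
k(1) = -4
h(-4) = -6
g(-6) = -10
f(-10) = 19

19


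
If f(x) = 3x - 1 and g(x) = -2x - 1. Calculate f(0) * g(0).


f(0) = -1
g(0) = -1
Product = 1

1


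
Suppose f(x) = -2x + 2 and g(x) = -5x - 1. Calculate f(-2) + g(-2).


f(-2) = 6
g(-2) = 9
Sum = 15

15


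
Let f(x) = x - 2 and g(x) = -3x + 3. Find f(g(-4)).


g(-4) = 15
f(15) = 13

13


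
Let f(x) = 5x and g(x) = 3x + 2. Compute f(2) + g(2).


f(2) = 10
g(2) = 8
Sum = 18

18


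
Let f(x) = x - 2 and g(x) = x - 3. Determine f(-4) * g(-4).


f(-4) = -6
g(-4) = -7
Product = 42

42


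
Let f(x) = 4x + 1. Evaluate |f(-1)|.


f(-1) = -3
|-3| = 3

3


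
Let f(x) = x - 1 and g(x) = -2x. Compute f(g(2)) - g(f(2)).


-3


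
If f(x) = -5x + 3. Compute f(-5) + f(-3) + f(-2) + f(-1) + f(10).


f(-5) = 28
f(-3) = 18
f(-2) = 13
f(-1) = 8
f(10) = -47
Sum = 20

20


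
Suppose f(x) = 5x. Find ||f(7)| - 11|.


f(7) = 35
|35| = 35
|35 - 11| = 24

24


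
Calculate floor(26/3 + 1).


9


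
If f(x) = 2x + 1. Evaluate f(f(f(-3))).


f(-3) = -5
f(-5) = -9
f(-9) = -17

-17


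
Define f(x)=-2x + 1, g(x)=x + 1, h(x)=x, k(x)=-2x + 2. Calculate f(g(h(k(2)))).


3


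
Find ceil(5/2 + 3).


5/2 = 2.5
2.5 + 3 = 5.5
ceil(5.5) = 6

6


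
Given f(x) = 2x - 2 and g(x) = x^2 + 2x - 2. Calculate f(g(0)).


-6


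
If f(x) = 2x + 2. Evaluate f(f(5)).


26


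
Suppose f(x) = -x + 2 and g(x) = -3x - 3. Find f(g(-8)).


g(-8) = 21
f(21) = -19

-19


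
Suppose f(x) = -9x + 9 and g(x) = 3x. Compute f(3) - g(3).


f(3) = -18
g(3) = 9
Difference = -27

-27


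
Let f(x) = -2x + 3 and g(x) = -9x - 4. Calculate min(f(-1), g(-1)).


f(-1) = 5
g(-1) = 5
min = 5

5


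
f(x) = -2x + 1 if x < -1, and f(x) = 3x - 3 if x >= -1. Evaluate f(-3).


7


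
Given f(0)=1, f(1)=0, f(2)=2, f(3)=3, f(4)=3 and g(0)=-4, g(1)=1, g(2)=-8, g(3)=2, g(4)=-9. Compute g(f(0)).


f(0) = 1
g(1) = 1

1


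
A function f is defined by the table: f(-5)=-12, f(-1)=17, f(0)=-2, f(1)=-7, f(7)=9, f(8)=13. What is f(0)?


-2


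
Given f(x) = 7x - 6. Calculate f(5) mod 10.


f(5) = 29
29 mod 10 = 9

9


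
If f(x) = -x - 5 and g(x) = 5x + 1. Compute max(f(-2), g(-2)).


f(-2) = -3
g(-2) = -9
max = -3

-3


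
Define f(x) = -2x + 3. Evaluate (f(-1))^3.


f(-1) = 5
(5)^3 = 125

125


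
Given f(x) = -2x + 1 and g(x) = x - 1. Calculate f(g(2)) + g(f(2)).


f(g(2)) = -1
g(f(2)) = -4
Sum = -5

-5


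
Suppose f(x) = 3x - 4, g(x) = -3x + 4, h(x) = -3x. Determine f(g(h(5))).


h(5) = -15
g(-15) = 49
f(49) = 143

143


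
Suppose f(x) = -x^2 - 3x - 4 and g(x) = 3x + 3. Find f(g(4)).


g(4) = 15
f(15) = (-1)*(15)^2 - 3*(15) - 4 = -274

-274


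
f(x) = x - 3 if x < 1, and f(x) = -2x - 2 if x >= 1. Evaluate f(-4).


-4 satisfies x < 1
f(-4) = -7

-7


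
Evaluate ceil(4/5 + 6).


4/5 = 0.8
0.8 + 6 = 6.8
ceil(6.8) = 7

7


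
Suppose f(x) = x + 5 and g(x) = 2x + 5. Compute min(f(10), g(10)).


f(10) = 15
g(10) = 25
min = 15

15


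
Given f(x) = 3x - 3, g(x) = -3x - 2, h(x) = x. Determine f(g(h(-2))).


h(-2) = -2
g(-2) = 4
f(4) = 9

9


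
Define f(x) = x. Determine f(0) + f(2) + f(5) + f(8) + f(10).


f(0) = 0
f(2) = 2
f(5) = 5
f(8) = 8
f(10) = 10
Sum = 25

25


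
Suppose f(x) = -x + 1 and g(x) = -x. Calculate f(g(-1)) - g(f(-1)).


f(g(-1)) = 0
g(f(-1)) = -2
Difference = 2

2


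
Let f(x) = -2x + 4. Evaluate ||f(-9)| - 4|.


f(-9) = 22
|22| = 22
|22 - 4| = 18

18


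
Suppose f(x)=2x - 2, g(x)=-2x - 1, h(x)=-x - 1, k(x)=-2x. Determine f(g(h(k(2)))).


-16


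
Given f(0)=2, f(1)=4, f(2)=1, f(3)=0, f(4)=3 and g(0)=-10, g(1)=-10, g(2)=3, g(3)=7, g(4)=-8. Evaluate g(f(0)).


f(0) = 2
g(2) = 3

3


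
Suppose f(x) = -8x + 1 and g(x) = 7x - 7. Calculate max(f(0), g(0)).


f(0) = 1
g(0) = -7
max = 1

1


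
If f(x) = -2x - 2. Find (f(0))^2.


f(0) = -2
(-2)^2 = 4

4


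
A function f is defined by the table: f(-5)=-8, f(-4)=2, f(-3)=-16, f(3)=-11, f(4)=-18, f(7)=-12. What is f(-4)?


Reading from the table at x = -4

2


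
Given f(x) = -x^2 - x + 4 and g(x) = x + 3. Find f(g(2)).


g(2) = 5
f(5) = (-1)*(5)^2 - 1*(5) + 4 = -26

-26


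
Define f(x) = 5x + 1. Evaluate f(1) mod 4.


f(1) = 6
6 mod 4 = 2

2


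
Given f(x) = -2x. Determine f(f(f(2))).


-16


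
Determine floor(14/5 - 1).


14/5 = 2.8
2.8 - 1 = 1.8
floor(1.8) = 1

1


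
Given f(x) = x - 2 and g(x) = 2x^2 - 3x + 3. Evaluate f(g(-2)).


g(-2) = 17
f(17) = 15

15


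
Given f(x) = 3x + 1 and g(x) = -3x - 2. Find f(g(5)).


g(5) = -17
f(-17) = -50

-50


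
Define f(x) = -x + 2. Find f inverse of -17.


Solve -x + 2 = -17
x = (-17 - 2) / (-1) = 19

19


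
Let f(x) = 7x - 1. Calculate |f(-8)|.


f(-8) = -57
|-57| = 57

57


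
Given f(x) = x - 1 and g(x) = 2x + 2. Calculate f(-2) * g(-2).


f(-2) = -3
g(-2) = -2
Product = 6

6


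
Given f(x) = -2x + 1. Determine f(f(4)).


f(4) = -7
f(-7) = 15

15


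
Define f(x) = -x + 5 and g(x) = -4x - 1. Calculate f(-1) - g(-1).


f(-1) = 6
g(-1) = 3
Difference = 3

3


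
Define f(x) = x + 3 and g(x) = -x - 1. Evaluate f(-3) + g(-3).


f(-3) = 0
g(-3) = 2
Sum = 2

2


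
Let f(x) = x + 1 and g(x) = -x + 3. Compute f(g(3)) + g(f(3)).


f(g(3)) = 1
g(f(3)) = -1
Sum = 0

0


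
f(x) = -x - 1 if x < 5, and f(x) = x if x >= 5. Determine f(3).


-4


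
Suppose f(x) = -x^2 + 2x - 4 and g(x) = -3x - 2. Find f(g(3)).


g(3) = -11
f(-11) = (-1)*(-11)^2 + 2*(-11) - 4 = -147

-147


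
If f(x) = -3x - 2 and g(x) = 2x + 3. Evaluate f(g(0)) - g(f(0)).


-10


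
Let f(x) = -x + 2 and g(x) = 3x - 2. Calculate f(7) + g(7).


f(7) = -5
g(7) = 19
Sum = 14

14


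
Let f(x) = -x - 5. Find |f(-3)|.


f(-3) = -2
|-2| = 2

2


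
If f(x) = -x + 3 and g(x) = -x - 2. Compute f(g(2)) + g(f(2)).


f(g(2)) = 7
g(f(2)) = -3
Sum = 4

4


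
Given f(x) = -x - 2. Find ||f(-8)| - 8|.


f(-8) = 6
|6| = 6
|6 - 8| = 2

2


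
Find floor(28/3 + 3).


28/3 = 9.3333
9.3333 + 3 = 12.3333
floor(12.3333) = 12

12


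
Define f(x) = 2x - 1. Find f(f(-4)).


f(-4) = -9
f(-9) = -19

-19


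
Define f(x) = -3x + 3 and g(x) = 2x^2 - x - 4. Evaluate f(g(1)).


12


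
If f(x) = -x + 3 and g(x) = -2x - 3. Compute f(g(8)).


g(8) = -19
f(-19) = 22

22


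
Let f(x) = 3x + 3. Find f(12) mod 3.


f(12) = 39
39 mod 3 = 0

0


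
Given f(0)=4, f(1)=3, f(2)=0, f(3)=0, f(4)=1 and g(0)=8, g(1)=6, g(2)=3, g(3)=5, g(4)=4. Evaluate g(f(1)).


f(1) = 3
g(3) = 5

5


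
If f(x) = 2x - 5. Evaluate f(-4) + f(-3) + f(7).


f(-4) = -13
f(-3) = -11
f(7) = 9
Sum = -15

-15


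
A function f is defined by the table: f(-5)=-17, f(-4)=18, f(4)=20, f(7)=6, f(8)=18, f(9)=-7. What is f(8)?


18


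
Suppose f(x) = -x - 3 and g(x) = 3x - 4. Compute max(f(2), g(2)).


f(2) = -5
g(2) = 2
max = 2

2


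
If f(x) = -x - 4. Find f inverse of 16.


Solve -x - 4 = 16
x = (16 + 4) / (-1) = -20

-20


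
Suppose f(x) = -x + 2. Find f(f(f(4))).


f(4) = -2
f(-2) = 4
f(4) = -2

-2


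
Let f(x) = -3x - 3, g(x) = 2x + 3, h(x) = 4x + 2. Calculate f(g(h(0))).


h(0) = 2
g(2) = 7
f(7) = -24

-24


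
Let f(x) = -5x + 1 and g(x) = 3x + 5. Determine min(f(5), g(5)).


f(5) = -24
g(5) = 20
min = -24

-24


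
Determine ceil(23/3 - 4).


23/3 = 7.6667
7.6667 - 4 = 3.6667
ceil(3.6667) = 4

4


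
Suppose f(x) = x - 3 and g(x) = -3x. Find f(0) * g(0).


0


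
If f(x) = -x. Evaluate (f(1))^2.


f(1) = -1
(-1)^2 = 1

1


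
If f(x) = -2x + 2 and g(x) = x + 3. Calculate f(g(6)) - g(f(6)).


f(g(6)) = -16
g(f(6)) = -7
Difference = -9

-9


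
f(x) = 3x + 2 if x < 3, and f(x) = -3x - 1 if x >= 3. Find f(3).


-10


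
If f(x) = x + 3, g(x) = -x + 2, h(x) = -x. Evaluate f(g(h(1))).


h(1) = -1
g(-1) = 3
f(3) = 6

6


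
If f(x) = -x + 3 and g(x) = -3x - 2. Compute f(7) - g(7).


19


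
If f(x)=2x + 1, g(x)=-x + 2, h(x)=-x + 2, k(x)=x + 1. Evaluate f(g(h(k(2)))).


k(2) = 3
h(3) = -1
g(-1) = 3
f(3) = 7

7


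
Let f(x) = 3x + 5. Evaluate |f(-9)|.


f(-9) = -22
|-22| = 22

22
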